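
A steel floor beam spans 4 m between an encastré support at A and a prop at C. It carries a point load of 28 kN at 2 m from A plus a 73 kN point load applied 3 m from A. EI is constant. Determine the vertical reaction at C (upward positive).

Choose R_C as the redundant. The primary structure is the cantilever fixed at A.
Deflection at C on the released cantilever, summing each load's contribution:
  point load 28 at a = 2: Pa²(3L − a)/(6EI) = 186.7/EI
  point load 73 at a = 3: Pa²(3L − a)/(6EI) = 985.5/EI
  δ_0 = 1172/EI
Flexibility coefficient — unit upward force at C: δ_{CC} = L³/(3EI) = 21.33/EI.
The prop prevents deflection at C: R_C = δ_0/δ_{CC} = 1172/21.33 = 54.95 kN.

R_C = 54.95 kN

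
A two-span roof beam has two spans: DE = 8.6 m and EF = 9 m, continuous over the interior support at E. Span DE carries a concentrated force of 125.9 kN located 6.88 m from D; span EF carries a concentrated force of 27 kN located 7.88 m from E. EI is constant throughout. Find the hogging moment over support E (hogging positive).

Release continuity at E by inserting a hinge; the redundant is the internal moment M_E. The primary structure is two simply-supported spans DE and EF.
End slopes at the hinge E, treating each span as simply supported:
  span DE: point load 125.9 at a = 6.88: Pab(L + a)/(6LEI) = 447/EI
  span EF: point load 27 at a = 7.88: Pab(L + b)/(6LEI) = 44.66/EI
  relative rotation θ_0 = (447 + 44.66)/EI = 491.6/EI
A unit hogging moment at E produces rotation L₁/(3EI) + L₂/(3EI) = 5.867/EI.
Slope continuity at E: θ_0 = M_E·5.867/EI, so M_E = 491.6/5.867 = 83.8 kN·m (hogging).

M_E = 83.8 kN·m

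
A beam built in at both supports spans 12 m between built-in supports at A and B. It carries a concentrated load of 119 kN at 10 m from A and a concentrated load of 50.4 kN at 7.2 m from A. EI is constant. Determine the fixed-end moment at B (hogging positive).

M_B = 252.4 kN·m

Take the two fixed-end moments M_A, M_B as redundants; the released structure is the simple span AB.
End rotations of the released simple span under the applied load (×1/EI):
  at A: point load 119 at a = 10: Pab(L + b)/(6LEI) = 462.8/EI
  at B: point load 119 at a = 10: Pab(L + a)/(6LEI) = 727.2/EI
  at A: point load 50.4 at a = 7.2: Pab(L + b)/(6LEI) = 406.4/EI
  at B: point load 50.4 at a = 7.2: Pab(L + a)/(6LEI) = 464.5/EI
  θ_A0 = 869.2/EI,  θ_B0 = 1192/EI
Flexibility coefficients: a unit moment at one end gives L/(3EI) there and L/(6EI) at the far end, so f₁₁ = f₂₂ = 4/EI and f₁₂ = f₂₁ = 2/EI.
Compatibility — zero rotation at each built-in end:
  4 M_A + 2 M_B = 869.2
  2 M_A + 4 M_B = 1192
Solving the pair gives M_A = 91.12 kN·m and M_B = 252.4 kN·m (hogging).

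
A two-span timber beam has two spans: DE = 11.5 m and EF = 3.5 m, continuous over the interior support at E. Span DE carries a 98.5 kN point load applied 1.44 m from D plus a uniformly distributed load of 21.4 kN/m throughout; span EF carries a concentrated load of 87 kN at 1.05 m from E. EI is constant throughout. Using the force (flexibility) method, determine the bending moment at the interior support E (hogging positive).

Release continuity at E by inserting a hinge; the redundant is the internal moment M_E. The primary structure is two simply-supported spans DE and EF.
Rotations at E on the released spans (each span's end-slope, ×1/EI):
  span DE: point load 98.5 at a = 1.44: Pab(L + a)/(6LEI) = 267.6/EI
  span DE: UDL 21.4: wL³/(24EI) = 1356/EI
  span EF: point load 87 at a = 1.05: Pab(L + b)/(6LEI) = 63.41/EI
  relative rotation θ_0 = (1624 + 63.41)/EI = 1687/EI
A unit hogging moment at E produces rotation L₁/(3EI) + L₂/(3EI) = 5/EI.
Compatibility: M_E·(L₁+L₂)/(3EI) = θ_0, giving M_E = 337.4 kN·m (hogging).

M_E = 337.4 kN·m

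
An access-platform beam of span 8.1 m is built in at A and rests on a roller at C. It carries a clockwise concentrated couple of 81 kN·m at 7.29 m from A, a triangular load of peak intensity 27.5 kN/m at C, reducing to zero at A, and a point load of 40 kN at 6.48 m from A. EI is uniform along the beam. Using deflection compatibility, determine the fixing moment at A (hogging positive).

M_A = 97.07 kN·m

Choose R_C as the redundant. The primary structure is the cantilever fixed at A.
Downward deflection at the released point C due to the loads:
  clockwise couple 81 at a = 7.29: M₀a(2L − a)/(2EI) = 2631/EI
  triangular load, peak 27.5 at the free end: 11w₀L⁴/(120EI) = 10851/EI
  point load 40 at a = 6.48: Pa²(3L − a)/(6EI) = 4988/EI
  δ_0 = 18470/EI
Tip deflection under a unit load at C: L³/(3EI) = 177.1/EI.
The prop prevents deflection at C: R_C = δ_0/δ_{CC} = 18470/177.1 = 104.3 kN.
Moment equilibrium about A: M_A = Σ(load moments about A) − R_C·L = 941.6 − 104.3×8.1 = 97.07 kN·m.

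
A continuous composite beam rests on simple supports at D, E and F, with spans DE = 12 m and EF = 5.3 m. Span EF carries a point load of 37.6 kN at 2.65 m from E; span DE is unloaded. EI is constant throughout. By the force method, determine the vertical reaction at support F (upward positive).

R_F = 16.64 kN

Take M_E as the redundant. Released structure: two simple spans DE and EF with a hinge at E.
End slopes at the hinge E, treating each span as simply supported:
  span EF: point load 37.6 at a = 2.65: Pab(L + b)/(6LEI) = 66.01/EI
  relative rotation θ_0 = (0 + 66.01)/EI = 66.01/EI
A unit hogging moment at E produces rotation L₁/(3EI) + L₂/(3EI) = 5.767/EI.
Compatibility: M_E·(L₁+L₂)/(3EI) = θ_0, giving M_E = 11.45 kN·m (hogging).
Span EF, ΣM about F: R_E^{EF}·5.3 = 99.64 + 11.45, so R_E^{EF} = 20.96 kN and R_F = 37.6 − 20.96 = 16.64 kN.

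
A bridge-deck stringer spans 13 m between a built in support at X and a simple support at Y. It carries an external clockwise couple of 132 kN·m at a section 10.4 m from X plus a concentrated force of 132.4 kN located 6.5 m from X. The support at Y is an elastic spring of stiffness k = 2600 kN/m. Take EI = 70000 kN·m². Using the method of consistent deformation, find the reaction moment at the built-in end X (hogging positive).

Take the reaction at Y as the redundant and release it; the primary structure is a cantilever fixed at X.
Primary-structure tip deflection at Y by superposition:
  clockwise couple 132 at a = 10.4: M₀a(2L − a)/(2EI) = 10708/EI
  point load 132.4 at a = 6.5: Pa²(3L − a)/(6EI) = 30300/EI
  δ_0 = 41008/EI
Flexibility coefficient — unit upward force at Y: δ_{YY} = L³/(3EI) = 732.3/EI.
With EI = 70000 kN·m²: δ_0 = 0.58583 m and δ_{YY} = 0.010462 m/kN.
Compatibility — the spring shortens by R_Y/k under the reaction it provides: δ_0 − R_Y·δ_{YY} = R_Y/k. With 1/k = 0.000385 m/kN, R_Y = δ_0 / (δ_{YY} + 1/k) = 0.58583 / (0.010462 + 0.000385) = 54.01 kN.
Moment equilibrium about X: M_X = Σ(load moments about X) − R_Y·L = 992.6 − 54.01×13 = 290.5 kN·m.

M_X = 290.5 kN·m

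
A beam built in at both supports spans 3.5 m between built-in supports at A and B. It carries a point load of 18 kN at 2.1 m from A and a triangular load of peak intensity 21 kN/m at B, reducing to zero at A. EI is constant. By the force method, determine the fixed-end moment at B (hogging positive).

Take the two fixed-end moments M_A, M_B as redundants; the released structure is the simple span AB.
On the primary (simply-supported) span, the end slopes from the loading are:
  at A: point load 18 at a = 2.1: Pab(L + b)/(6LEI) = 12.35/EI
  at B: point load 18 at a = 2.1: Pab(L + a)/(6LEI) = 14.11/EI
  at A: triangular load, peak 21: 7w₀L³/(360EI) = 17.51/EI
  at B: triangular load, peak 21: w₀L³/(45EI) = 20.01/EI
  θ_A0 = 29.86/EI,  θ_B0 = 34.12/EI
Flexibility coefficients: a unit moment at one end gives L/(3EI) there and L/(6EI) at the far end, so f₁₁ = f₂₂ = 1.167/EI and f₁₂ = f₂₁ = 0.5833/EI.
Compatibility — zero rotation at each built-in end:
  1.167 M_A + 0.5833 M_B = 29.86
  0.5833 M_A + 1.167 M_B = 34.12
Solving the pair gives M_A = 14.62 kN·m and M_B = 21.93 kN·m (hogging).

M_B = 21.93 kN·m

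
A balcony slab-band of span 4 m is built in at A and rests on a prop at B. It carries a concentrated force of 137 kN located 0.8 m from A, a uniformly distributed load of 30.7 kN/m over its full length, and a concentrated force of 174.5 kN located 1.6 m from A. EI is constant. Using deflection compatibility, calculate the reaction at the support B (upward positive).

R_B = 90.02 kN

Take the reaction at B as the redundant and release it; the primary structure is a cantilever fixed at A.
Free-end deflection of the primary structure under the applied loading (downward +):
  point load 137 at a = 0.8: Pa²(3L − a)/(6EI) = 163.7/EI
  UDL 30.7: wL⁴/(8EI) = 982.4/EI
  point load 174.5 at a = 1.6: Pa²(3L − a)/(6EI) = 774.3/EI
  δ_0 = 1920/EI
Flexibility coefficient — unit upward force at B: δ_{BB} = L³/(3EI) = 21.33/EI.
The prop prevents deflection at B: R_B = δ_0/δ_{BB} = 1920/21.33 = 90.02 kN.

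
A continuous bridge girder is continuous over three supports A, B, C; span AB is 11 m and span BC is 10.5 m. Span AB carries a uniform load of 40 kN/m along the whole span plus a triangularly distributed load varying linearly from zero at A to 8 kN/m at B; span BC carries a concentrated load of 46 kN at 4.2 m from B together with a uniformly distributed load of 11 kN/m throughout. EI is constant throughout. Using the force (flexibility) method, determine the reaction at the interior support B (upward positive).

Take M_B as the redundant. Released structure: two simple spans AB and BC with a hinge at B.
Rotations at B on the released spans (each span's end-slope, ×1/EI):
  span AB: UDL 40: wL³/(24EI) = 2218/EI
  span AB: triangular load, peak 8: w₀L³/(45EI) = 236.6/EI
  span BC: point load 46 at a = 4.2: Pab(L + b)/(6LEI) = 324.6/EI
  span BC: UDL 11: wL³/(24EI) = 530.6/EI
  relative rotation θ_0 = (2455 + 855.2)/EI = 3310/EI
A unit hogging moment at B produces rotation L₁/(3EI) + L₂/(3EI) = 7.167/EI.
Compatibility: M_B·(L₁+L₂)/(3EI) = θ_0, giving M_B = 461.9 kN·m (hogging).
Span AB, ΣM about A with M_B applied at B: R_B^{AB}·11 = 2743 + 461.9, so R_B^{AB} = 291.3 kN and R_A = 484 − 291.3 = 192.7 kN.
Span BC, ΣM about C: R_B^{BC}·10.5 = 896.2 + 461.9, so R_B^{BC} = 129.3 kN and R_C = 161.5 − 129.3 = 32.16 kN.
R_B = 291.3 + 129.3 = 420.7 kN.

R_B = 420.7 kN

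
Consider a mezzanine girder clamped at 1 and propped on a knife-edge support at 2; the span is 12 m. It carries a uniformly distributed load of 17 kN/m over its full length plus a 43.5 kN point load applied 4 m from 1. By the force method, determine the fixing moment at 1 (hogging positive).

M_1 = 402.7 kN·m

Choose R_2 as the redundant. The primary structure is the cantilever fixed at 1.
Primary-structure tip deflection at 2 by superposition:
  UDL 17: wL⁴/(8EI) = 44064/EI
  point load 43.5 at a = 4: Pa²(3L − a)/(6EI) = 3712/EI
  δ_0 = 47776/EI
Flexibility coefficient — unit upward force at 2: δ_{22} = L³/(3EI) = 576/EI.
The prop prevents deflection at 2: R_2 = δ_0/δ_{22} = 47776/576 = 82.94 kN.
Moment equilibrium about 1: M_1 = Σ(load moments about 1) − R_2·L = 1398 − 82.94×12 = 402.7 kN·m.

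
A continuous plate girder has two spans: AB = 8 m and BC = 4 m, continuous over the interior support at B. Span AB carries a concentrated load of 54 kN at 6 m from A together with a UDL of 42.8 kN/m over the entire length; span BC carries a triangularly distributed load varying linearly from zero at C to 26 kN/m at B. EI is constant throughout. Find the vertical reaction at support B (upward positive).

Take M_B as the redundant. Released structure: two simple spans AB and BC with a hinge at B.
Discontinuity in slope at B on the released structure — sum the simple-span end rotations:
  span AB: point load 54 at a = 6: Pab(L + a)/(6LEI) = 189/EI
  span AB: UDL 42.8: wL³/(24EI) = 913.1/EI
  span BC: triangular load, peak 26: w₀L³/(45EI) = 36.98/EI
  relative rotation θ_0 = (1102 + 36.98)/EI = 1139/EI
A unit hogging moment at B produces rotation L₁/(3EI) + L₂/(3EI) = 4/EI.
Compatibility: M_B·(L₁+L₂)/(3EI) = θ_0, giving M_B = 284.8 kN·m (hogging).
Span AB, ΣM about A with M_B applied at B: R_B^{AB}·8 = 1694 + 284.8, so R_B^{AB} = 247.3 kN and R_A = 396.4 − 247.3 = 149.1 kN.
Span BC, ΣM about C: R_B^{BC}·4 = 138.7 + 284.8, so R_B^{BC} = 105.9 kN and R_C = 52 − 105.9 = -53.86 kN.
R_B = 247.3 + 105.9 = 353.2 kN.

R_B = 353.2 kN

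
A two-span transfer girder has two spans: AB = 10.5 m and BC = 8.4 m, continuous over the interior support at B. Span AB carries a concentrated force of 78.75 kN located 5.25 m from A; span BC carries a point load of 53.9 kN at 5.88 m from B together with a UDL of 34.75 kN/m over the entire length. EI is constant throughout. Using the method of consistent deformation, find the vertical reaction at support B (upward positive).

Take M_B as the redundant. Released structure: two simple spans AB and BC with a hinge at B.
Rotations at B on the released spans (each span's end-slope, ×1/EI):
  span AB: point load 78.75 at a = 5.25: Pab(L + a)/(6LEI) = 542.6/EI
  span BC: point load 53.9 at a = 5.88: Pab(L + b)/(6LEI) = 173/EI
  span BC: UDL 34.75: wL³/(24EI) = 858.2/EI
  relative rotation θ_0 = (542.6 + 1031)/EI = 1574/EI
A unit hogging moment at B produces rotation L₁/(3EI) + L₂/(3EI) = 6.3/EI.
Compatibility: M_B·(L₁+L₂)/(3EI) = θ_0, giving M_B = 249.8 kN·m (hogging).
Span AB, ΣM about A with M_B applied at B: R_B^{AB}·10.5 = 413.4 + 249.8, so R_B^{AB} = 63.17 kN and R_A = 78.75 − 63.17 = 15.58 kN.
Span BC, ΣM about C: R_B^{BC}·8.4 = 1362 + 249.8, so R_B^{BC} = 191.9 kN and R_C = 345.8 − 191.9 = 153.9 kN.
R_B = 63.17 + 191.9 = 255 kN.

R_B = 255 kN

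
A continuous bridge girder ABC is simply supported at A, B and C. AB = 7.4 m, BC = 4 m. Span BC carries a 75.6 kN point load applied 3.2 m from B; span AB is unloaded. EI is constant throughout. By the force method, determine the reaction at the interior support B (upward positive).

Insert a hinge at B; M_B is the redundant, and each span becomes simply supported.
Discontinuity in slope at B on the released structure — sum the simple-span end rotations:
  span BC: point load 75.6 at a = 3.2: Pab(L + b)/(6LEI) = 38.71/EI
  relative rotation θ_0 = (0 + 38.71)/EI = 38.71/EI
A unit hogging moment at B produces rotation L₁/(3EI) + L₂/(3EI) = 3.8/EI.
Compatibility: M_B·(L₁+L₂)/(3EI) = θ_0, giving M_B = 10.19 kN·m (hogging).
Span AB, ΣM about A with M_B applied at B: R_B^{AB}·7.4 = 0 + 10.19, so R_B^{AB} = 1.377 kN and R_A = 0 − 1.377 = -1.377 kN.
Span BC, ΣM about C: R_B^{BC}·4 = 60.48 + 10.19, so R_B^{BC} = 17.67 kN and R_C = 75.6 − 17.67 = 57.93 kN.
R_B = 1.377 + 17.67 = 19.04 kN.

R_B = 19.04 kN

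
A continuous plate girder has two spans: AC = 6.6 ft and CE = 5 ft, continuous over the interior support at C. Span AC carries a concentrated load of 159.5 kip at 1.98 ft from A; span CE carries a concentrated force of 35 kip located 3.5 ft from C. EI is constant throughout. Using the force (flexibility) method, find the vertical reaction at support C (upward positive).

R_C = 90.71 kip

Insert a hinge at C; M_C is the redundant, and each span becomes simply supported.
Discontinuity in slope at C on the released structure — sum the simple-span end rotations:
  span AC: point load 159.5 at a = 1.98: Pab(L + a)/(6LEI) = 316.1/EI
  span CE: point load 35 at a = 3.5: Pab(L + b)/(6LEI) = 39.81/EI
  relative rotation θ_0 = (316.1 + 39.81)/EI = 355.9/EI
A unit hogging moment at C produces rotation L₁/(3EI) + L₂/(3EI) = 3.867/EI.
Compatibility: M_C·(L₁+L₂)/(3EI) = θ_0, giving M_C = 92.05 kip·ft (hogging).
Span AC, ΣM about A with M_C applied at C: R_C^{AC}·6.6 = 315.8 + 92.05, so R_C^{AC} = 61.8 kip and R_A = 159.5 − 61.8 = 97.7 kip.
Span CE, ΣM about E: R_C^{CE}·5 = 52.5 + 92.05, so R_C^{CE} = 28.91 kip and R_E = 35 − 28.91 = 6.089 kip.
R_C = 61.8 + 28.91 = 90.71 kip.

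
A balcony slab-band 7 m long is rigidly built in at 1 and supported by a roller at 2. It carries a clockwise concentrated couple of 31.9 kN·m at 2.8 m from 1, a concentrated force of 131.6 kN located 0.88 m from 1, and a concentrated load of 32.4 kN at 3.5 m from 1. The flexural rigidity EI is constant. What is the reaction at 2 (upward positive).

R_2 = 17.49 kN

Release the roller at 2. Primary structure: cantilever fixed at 1.
Deflection at 2 on the released cantilever, summing each load's contribution:
  clockwise couple 31.9 at a = 2.8: M₀a(2L − a)/(2EI) = 500.2/EI
  point load 131.6 at a = 0.88: Pa²(3L − a)/(6EI) = 341.7/EI
  point load 32.4 at a = 3.5: Pa²(3L − a)/(6EI) = 1158/EI
  δ_0 = 2000/EI
Tip deflection under a unit load at 2: L³/(3EI) = 114.3/EI.
Compatibility at 2: δ_0 − R_2·δ_{22} = 0, so R_2 = 2000/114.3 = 17.49 kN.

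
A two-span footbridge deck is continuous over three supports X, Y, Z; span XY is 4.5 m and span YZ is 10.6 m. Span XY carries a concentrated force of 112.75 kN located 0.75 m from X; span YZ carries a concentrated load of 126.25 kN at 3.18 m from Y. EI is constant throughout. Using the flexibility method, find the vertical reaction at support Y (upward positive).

R_Y = 164.1 kN

Release continuity at Y by inserting a hinge; the redundant is the internal moment M_Y. The primary structure is two simply-supported spans XY and YZ.
Rotations at Y on the released spans (each span's end-slope, ×1/EI):
  span XY: point load 112.75 at a = 0.75: Pab(L + a)/(6LEI) = 61.66/EI
  span YZ: point load 126.25 at a = 3.18: Pab(L + b)/(6LEI) = 844/EI
  relative rotation θ_0 = (61.66 + 844)/EI = 905.7/EI
A unit hogging moment at Y produces rotation L₁/(3EI) + L₂/(3EI) = 5.033/EI.
Slope continuity at Y: θ_0 = M_Y·5.033/EI, so M_Y = 905.7/5.033 = 179.9 kN·m (hogging).
Span XY, ΣM about X with M_Y applied at Y: R_Y^{XY}·4.5 = 84.56 + 179.9, so R_Y^{XY} = 58.78 kN and R_X = 112.8 − 58.78 = 53.97 kN.
Span YZ, ΣM about Z: R_Y^{YZ}·10.6 = 936.8 + 179.9, so R_Y^{YZ} = 105.4 kN and R_Z = 126.2 − 105.4 = 20.9 kN.
R_Y = 58.78 + 105.4 = 164.1 kN.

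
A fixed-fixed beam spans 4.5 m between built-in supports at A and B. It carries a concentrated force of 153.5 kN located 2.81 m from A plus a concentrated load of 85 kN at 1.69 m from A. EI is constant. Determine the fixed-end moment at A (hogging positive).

M_A = 116.8 kN·m

Take the two fixed-end moments M_A, M_B as redundants; the released structure is the simple span AB.
On the primary (simply-supported) span, the end slopes from the loading are:
  at A: point load 153.5 at a = 2.81: Pab(L + b)/(6LEI) = 167.1/EI
  at B: point load 153.5 at a = 2.81: Pab(L + a)/(6LEI) = 197.4/EI
  at A: point load 85 at a = 1.69: Pab(L + b)/(6LEI) = 109.3/EI
  at B: point load 85 at a = 1.69: Pab(L + a)/(6LEI) = 92.54/EI
  θ_A0 = 276.4/EI,  θ_B0 = 289.9/EI
Flexibility coefficients: a unit moment at one end gives L/(3EI) there and L/(6EI) at the far end, so f₁₁ = f₂₂ = 1.5/EI and f₁₂ = f₂₁ = 0.75/EI.
Compatibility — zero rotation at each built-in end:
  1.5 M_A + 0.75 M_B = 276.4
  0.75 M_A + 1.5 M_B = 289.9
Solving the pair gives M_A = 116.8 kN·m and M_B = 134.8 kN·m (hogging).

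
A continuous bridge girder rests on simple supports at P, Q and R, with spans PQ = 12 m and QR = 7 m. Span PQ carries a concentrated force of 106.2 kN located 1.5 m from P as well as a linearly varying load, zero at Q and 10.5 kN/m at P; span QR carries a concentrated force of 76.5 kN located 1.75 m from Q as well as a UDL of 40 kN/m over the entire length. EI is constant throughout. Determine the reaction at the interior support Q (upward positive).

Take M_Q as the redundant. Released structure: two simple spans PQ and QR with a hinge at Q.
Discontinuity in slope at Q on the released structure — sum the simple-span end rotations:
  span PQ: point load 106.2 at a = 1.5: Pab(L + a)/(6LEI) = 313.6/EI
  span PQ: triangular load, peak 10.5: 7w₀L³/(360EI) = 352.8/EI
  span QR: point load 76.5 at a = 1.75: Pab(L + b)/(6LEI) = 205/EI
  span QR: UDL 40: wL³/(24EI) = 571.7/EI
  relative rotation θ_0 = (666.4 + 776.7)/EI = 1443/EI
A unit hogging moment at Q produces rotation L₁/(3EI) + L₂/(3EI) = 6.333/EI.
Compatibility: M_Q·(L₁+L₂)/(3EI) = θ_0, giving M_Q = 227.9 kN·m (hogging).
Span PQ, ΣM about P with M_Q applied at Q: R_Q^{PQ}·12 = 411.3 + 227.9, so R_Q^{PQ} = 53.26 kN and R_P = 169.2 − 53.26 = 115.9 kN.
Span QR, ΣM about R: R_Q^{QR}·7 = 1382 + 227.9, so R_Q^{QR} = 229.9 kN and R_R = 356.5 − 229.9 = 126.6 kN.
R_Q = 53.26 + 229.9 = 283.2 kN.

R_Q = 283.2 kN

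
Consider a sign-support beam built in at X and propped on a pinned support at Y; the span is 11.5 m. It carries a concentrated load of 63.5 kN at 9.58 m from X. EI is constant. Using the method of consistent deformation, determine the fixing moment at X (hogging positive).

M_X = 59.26 kN·m

Remove the prop at Y; the released (primary) structure is a cantilever built in at X.
Downward deflection at the released point Y due to the loads:
  point load 63.5 at a = 9.58: Pa²(3L − a)/(6EI) = 24205/EI
Flexibility coefficient — unit upward force at Y: δ_{YY} = L³/(3EI) = 507/EI.
The prop prevents deflection at Y: R_Y = δ_0/δ_{YY} = 24205/507 = 47.75 kN.
Moment equilibrium about X: M_X = Σ(load moments about X) − R_Y·L = 608.3 − 47.75×11.5 = 59.26 kN·m.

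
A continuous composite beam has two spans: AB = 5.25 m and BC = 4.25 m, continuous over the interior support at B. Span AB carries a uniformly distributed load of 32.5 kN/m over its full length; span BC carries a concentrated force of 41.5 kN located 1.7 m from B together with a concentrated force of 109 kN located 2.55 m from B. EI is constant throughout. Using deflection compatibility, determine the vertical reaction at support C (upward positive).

Insert a hinge at B; M_B is the redundant, and each span becomes simply supported.
Discontinuity in slope at B on the released structure — sum the simple-span end rotations:
  span AB: UDL 32.5: wL³/(24EI) = 196/EI
  span BC: point load 41.5 at a = 1.7: Pab(L + b)/(6LEI) = 47.97/EI
  span BC: point load 109 at a = 2.55: Pab(L + b)/(6LEI) = 110.3/EI
  relative rotation θ_0 = (196 + 158.2)/EI = 354.2/EI
A unit hogging moment at B produces rotation L₁/(3EI) + L₂/(3EI) = 3.167/EI.
Compatibility: M_B·(L₁+L₂)/(3EI) = θ_0, giving M_B = 111.8 kN·m (hogging).
Span BC, ΣM about C: R_B^{BC}·4.25 = 291.1 + 111.8, so R_B^{BC} = 94.82 kN and R_C = 150.5 − 94.82 = 55.68 kN.

R_C = 55.68 kN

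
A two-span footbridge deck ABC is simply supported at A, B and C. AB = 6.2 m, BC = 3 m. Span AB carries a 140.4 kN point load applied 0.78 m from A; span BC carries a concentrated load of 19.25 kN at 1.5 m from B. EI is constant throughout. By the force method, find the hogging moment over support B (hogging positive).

M_B = 39.85 kN·m

Take M_B as the redundant. Released structure: two simple spans AB and BC with a hinge at B.
Rotations at B on the released spans (each span's end-slope, ×1/EI):
  span AB: point load 140.4 at a = 0.78: Pab(L + a)/(6LEI) = 111.4/EI
  span BC: point load 19.25 at a = 1.5: Pab(L + b)/(6LEI) = 10.83/EI
  relative rotation θ_0 = (111.4 + 10.83)/EI = 122.2/EI
A unit hogging moment at B produces rotation L₁/(3EI) + L₂/(3EI) = 3.067/EI.
Compatibility: M_B·(L₁+L₂)/(3EI) = θ_0, giving M_B = 39.85 kN·m (hogging).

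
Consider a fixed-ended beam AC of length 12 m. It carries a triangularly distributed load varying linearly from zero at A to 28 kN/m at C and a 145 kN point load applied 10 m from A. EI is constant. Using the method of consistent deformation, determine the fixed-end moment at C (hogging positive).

Take the two fixed-end moments M_A, M_C as redundants; the released structure is the simple span AC.
Simple-span end rotations at A and C under the given loads:
  at A: triangular load, peak 28: 7w₀L³/(360EI) = 940.8/EI
  at C: triangular load, peak 28: w₀L³/(45EI) = 1075/EI
  at A: point load 145 at a = 10: Pab(L + b)/(6LEI) = 563.9/EI
  at C: point load 145 at a = 10: Pab(L + a)/(6LEI) = 886.1/EI
  θ_A0 = 1505/EI,  θ_C0 = 1961/EI
Flexibility coefficients: a unit moment at one end gives L/(3EI) there and L/(6EI) at the far end, so f₁₁ = f₂₂ = 4/EI and f₁₂ = f₂₁ = 2/EI.
Compatibility — zero rotation at each built-in end:
  4 M_A + 2 M_C = 1505
  2 M_A + 4 M_C = 1961
Solving the pair gives M_A = 174.7 kN·m and M_C = 403 kN·m (hogging).

M_C = 403 kN·m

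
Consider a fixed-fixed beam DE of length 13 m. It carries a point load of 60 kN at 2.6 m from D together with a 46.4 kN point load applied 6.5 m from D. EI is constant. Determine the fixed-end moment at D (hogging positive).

Take the two fixed-end moments M_D, M_E as redundants; the released structure is the simple span DE.
On the primary (simply-supported) span, the end slopes from the loading are:
  at D: point load 60 at a = 2.6: Pab(L + b)/(6LEI) = 486.7/EI
  at E: point load 60 at a = 2.6: Pab(L + a)/(6LEI) = 324.5/EI
  at D: point load 46.4 at a = 6.5: Pab(L + b)/(6LEI) = 490.1/EI
  at E: point load 46.4 at a = 6.5: Pab(L + a)/(6LEI) = 490.1/EI
  θ_D0 = 976.8/EI,  θ_E0 = 814.6/EI
Flexibility coefficients: a unit moment at one end gives L/(3EI) there and L/(6EI) at the far end, so f₁₁ = f₂₂ = 4.333/EI and f₁₂ = f₂₁ = 2.167/EI.
Compatibility — zero rotation at each built-in end:
  4.333 M_D + 2.167 M_E = 976.8
  2.167 M_D + 4.333 M_E = 814.6
Solving the pair gives M_D = 175.2 kN·m and M_E = 100.4 kN·m (hogging).

M_D = 175.2 kN·m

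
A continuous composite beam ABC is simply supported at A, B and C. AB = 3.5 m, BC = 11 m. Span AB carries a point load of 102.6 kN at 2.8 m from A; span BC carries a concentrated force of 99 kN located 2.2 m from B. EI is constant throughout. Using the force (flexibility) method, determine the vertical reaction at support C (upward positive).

Release continuity at B by inserting a hinge; the redundant is the internal moment M_B. The primary structure is two simply-supported spans AB and BC.
End slopes at the hinge B, treating each span as simply supported:
  span AB: point load 102.6 at a = 2.8: Pab(L + a)/(6LEI) = 60.33/EI
  span BC: point load 99 at a = 2.2: Pab(L + b)/(6LEI) = 575/EI
  relative rotation θ_0 = (60.33 + 575)/EI = 635.3/EI
A unit hogging moment at B produces rotation L₁/(3EI) + L₂/(3EI) = 4.833/EI.
Slope continuity at B: θ_0 = M_B·4.833/EI, so M_B = 635.3/4.833 = 131.4 kN·m (hogging).
Span BC, ΣM about C: R_B^{BC}·11 = 871.2 + 131.4, so R_B^{BC} = 91.15 kN and R_C = 99 − 91.15 = 7.85 kN.

R_C = 7.85 kN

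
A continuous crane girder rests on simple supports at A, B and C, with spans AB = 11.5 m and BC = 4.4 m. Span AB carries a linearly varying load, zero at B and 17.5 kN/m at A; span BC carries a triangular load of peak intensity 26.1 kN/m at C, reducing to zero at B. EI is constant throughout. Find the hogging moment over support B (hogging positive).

M_B = 105.8 kN·m

Insert a hinge at B; M_B is the redundant, and each span becomes simply supported.
Rotations at B on the released spans (each span's end-slope, ×1/EI):
  span AB: triangular load, peak 17.5: 7w₀L³/(360EI) = 517.5/EI
  span BC: triangular load, peak 26.1: 7w₀L³/(360EI) = 43.23/EI
  relative rotation θ_0 = (517.5 + 43.23)/EI = 560.8/EI
A unit hogging moment at B produces rotation L₁/(3EI) + L₂/(3EI) = 5.3/EI.
Slope continuity at B: θ_0 = M_B·5.3/EI, so M_B = 560.8/5.3 = 105.8 kN·m (hogging).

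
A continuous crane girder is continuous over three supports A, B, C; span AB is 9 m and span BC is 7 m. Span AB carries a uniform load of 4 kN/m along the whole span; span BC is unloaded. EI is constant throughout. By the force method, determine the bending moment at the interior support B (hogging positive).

Insert a hinge at B; M_B is the redundant, and each span becomes simply supported.
Rotations at B on the released spans (each span's end-slope, ×1/EI):
  span AB: UDL 4: wL³/(24EI) = 121.5/EI
  relative rotation θ_0 = (121.5 + 0)/EI = 121.5/EI
A unit hogging moment at B produces rotation L₁/(3EI) + L₂/(3EI) = 5.333/EI.
Slope continuity at B: θ_0 = M_B·5.333/EI, so M_B = 121.5/5.333 = 22.78 kN·m (hogging).

M_B = 22.78 kN·m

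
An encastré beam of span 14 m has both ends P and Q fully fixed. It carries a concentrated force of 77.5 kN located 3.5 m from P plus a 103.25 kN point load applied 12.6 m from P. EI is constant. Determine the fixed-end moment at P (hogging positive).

M_P = 165.6 kN·m

Release both end moments; the primary structure is a simply-supported span PQ with redundants M_P and M_Q.
On the primary (simply-supported) span, the end slopes from the loading are:
  at P: point load 77.5 at a = 3.5: Pab(L + b)/(6LEI) = 830.7/EI
  at Q: point load 77.5 at a = 3.5: Pab(L + a)/(6LEI) = 593.4/EI
  at P: point load 103.25 at a = 12.6: Pab(L + b)/(6LEI) = 333.9/EI
  at Q: point load 103.25 at a = 12.6: Pab(L + a)/(6LEI) = 576.8/EI
  θ_P0 = 1165/EI,  θ_Q0 = 1170/EI
Flexibility coefficients: a unit moment at one end gives L/(3EI) there and L/(6EI) at the far end, so f₁₁ = f₂₂ = 4.667/EI and f₁₂ = f₂₁ = 2.333/EI.
Compatibility — zero rotation at each built-in end:
  4.667 M_P + 2.333 M_Q = 1165
  2.333 M_P + 4.667 M_Q = 1170
Solving the pair gives M_P = 165.6 kN·m and M_Q = 167.9 kN·m (hogging).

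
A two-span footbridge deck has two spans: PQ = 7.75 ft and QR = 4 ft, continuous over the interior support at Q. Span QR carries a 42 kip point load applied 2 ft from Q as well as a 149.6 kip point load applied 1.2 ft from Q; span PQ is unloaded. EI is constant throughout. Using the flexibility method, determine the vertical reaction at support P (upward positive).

Insert a hinge at Q; M_Q is the redundant, and each span becomes simply supported.
End slopes at the hinge Q, treating each span as simply supported:
  span QR: point load 42 at a = 2: Pab(L + b)/(6LEI) = 42/EI
  span QR: point load 149.6 at a = 1.2: Pab(L + b)/(6LEI) = 142.4/EI
  relative rotation θ_0 = (0 + 184.4)/EI = 184.4/EI
A unit hogging moment at Q produces rotation L₁/(3EI) + L₂/(3EI) = 3.917/EI.
Compatibility: M_Q·(L₁+L₂)/(3EI) = θ_0, giving M_Q = 47.09 kip·ft (hogging).
Span PQ, ΣM about P with M_Q applied at Q: R_Q^{PQ}·7.75 = 0 + 47.09, so R_Q^{PQ} = 6.076 kip and R_P = 0 − 6.076 = -6.076 kip.

R_P = -6.076 kip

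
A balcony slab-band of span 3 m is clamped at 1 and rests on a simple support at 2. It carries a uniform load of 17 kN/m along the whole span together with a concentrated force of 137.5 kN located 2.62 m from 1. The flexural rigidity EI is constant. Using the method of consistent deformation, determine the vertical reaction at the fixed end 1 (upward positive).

Choose R_2 as the redundant. The primary structure is the cantilever fixed at 1.
Primary-structure tip deflection at 2 by superposition:
  UDL 17: wL⁴/(8EI) = 172.1/EI
  point load 137.5 at a = 2.62: Pa²(3L − a)/(6EI) = 1004/EI
  δ_0 = 1176/EI
Flexibility coefficient — unit upward force at 2: δ_{22} = L³/(3EI) = 9/EI.
The prop prevents deflection at 2: R_2 = δ_0/δ_{22} = 1176/9 = 130.6 kN.
Vertical equilibrium: R_1 = ΣP − R_2 = 188.5 − 130.6 = 57.86 kN.

R_1 = 57.86 kN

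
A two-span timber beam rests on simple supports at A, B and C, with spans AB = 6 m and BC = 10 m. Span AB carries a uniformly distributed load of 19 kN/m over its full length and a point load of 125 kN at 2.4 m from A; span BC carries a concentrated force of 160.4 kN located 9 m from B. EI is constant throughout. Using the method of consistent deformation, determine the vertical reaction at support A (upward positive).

R_A = 110.5 kN

Release continuity at B by inserting a hinge; the redundant is the internal moment M_B. The primary structure is two simply-supported spans AB and BC.
Discontinuity in slope at B on the released structure — sum the simple-span end rotations:
  span AB: UDL 19: wL³/(24EI) = 171/EI
  span AB: point load 125 at a = 2.4: Pab(L + a)/(6LEI) = 252/EI
  span BC: point load 160.4 at a = 9: Pab(L + b)/(6LEI) = 264.7/EI
  relative rotation θ_0 = (423 + 264.7)/EI = 687.7/EI
A unit hogging moment at B produces rotation L₁/(3EI) + L₂/(3EI) = 5.333/EI.
Compatibility: M_B·(L₁+L₂)/(3EI) = θ_0, giving M_B = 128.9 kN·m (hogging).
Span AB, ΣM about A with M_B applied at B: R_B^{AB}·6 = 642 + 128.9, so R_B^{AB} = 128.5 kN and R_A = 239 − 128.5 = 110.5 kN.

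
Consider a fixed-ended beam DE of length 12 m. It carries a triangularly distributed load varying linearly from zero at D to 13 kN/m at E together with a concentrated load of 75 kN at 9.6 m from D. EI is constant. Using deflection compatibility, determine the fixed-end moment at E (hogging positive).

Take the two fixed-end moments M_D, M_E as redundants; the released structure is the simple span DE.
End rotations of the released simple span under the applied load (×1/EI):
  at D: triangular load, peak 13: 7w₀L³/(360EI) = 436.8/EI
  at E: triangular load, peak 13: w₀L³/(45EI) = 499.2/EI
  at D: point load 75 at a = 9.6: Pab(L + b)/(6LEI) = 345.6/EI
  at E: point load 75 at a = 9.6: Pab(L + a)/(6LEI) = 518.4/EI
  θ_D0 = 782.4/EI,  θ_E0 = 1018/EI
Flexibility coefficients: a unit moment at one end gives L/(3EI) there and L/(6EI) at the far end, so f₁₁ = f₂₂ = 4/EI and f₁₂ = f₂₁ = 2/EI.
Compatibility — zero rotation at each built-in end:
  4 M_D + 2 M_E = 782.4
  2 M_D + 4 M_E = 1018
Solving the pair gives M_D = 91.2 kN·m and M_E = 208.8 kN·m (hogging).

M_E = 208.8 kN·m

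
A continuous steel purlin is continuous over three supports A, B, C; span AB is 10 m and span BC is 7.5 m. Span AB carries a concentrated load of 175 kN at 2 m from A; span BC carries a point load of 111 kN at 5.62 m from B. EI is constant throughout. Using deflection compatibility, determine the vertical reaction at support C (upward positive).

Release continuity at B by inserting a hinge; the redundant is the internal moment M_B. The primary structure is two simply-supported spans AB and BC.
End slopes at the hinge B, treating each span as simply supported:
  span AB: point load 175 at a = 2: Pab(L + a)/(6LEI) = 560/EI
  span BC: point load 111 at a = 5.62: Pab(L + b)/(6LEI) = 244.5/EI
  relative rotation θ_0 = (560 + 244.5)/EI = 804.5/EI
A unit hogging moment at B produces rotation L₁/(3EI) + L₂/(3EI) = 5.833/EI.
Compatibility: M_B·(L₁+L₂)/(3EI) = θ_0, giving M_B = 137.9 kN·m (hogging).
Span BC, ΣM about C: R_B^{BC}·7.5 = 208.7 + 137.9, so R_B^{BC} = 46.21 kN and R_C = 111 − 46.21 = 64.79 kN.

R_C = 64.79 kN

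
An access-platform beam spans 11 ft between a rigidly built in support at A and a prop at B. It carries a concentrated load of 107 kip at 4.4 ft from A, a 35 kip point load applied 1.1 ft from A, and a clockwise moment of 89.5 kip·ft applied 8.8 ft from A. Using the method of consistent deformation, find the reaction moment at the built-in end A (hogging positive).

M_A = 219.5 kip·ft

Remove the prop at B; the released (primary) structure is a cantilever built in at A.
Free-end deflection of the primary structure under the applied loading (downward +):
  point load 107 at a = 4.4: Pa²(3L − a)/(6EI) = 9874/EI
  point load 35 at a = 1.1: Pa²(3L − a)/(6EI) = 225.2/EI
  clockwise couple 89.5 at a = 8.8: M₀a(2L − a)/(2EI) = 5198/EI
  δ_0 = 15298/EI
Flexibility coefficient — unit upward force at B: δ_{BB} = L³/(3EI) = 443.7/EI.
The prop prevents deflection at B: R_B = δ_0/δ_{BB} = 15298/443.7 = 34.48 kip.
Moment equilibrium about A: M_A = Σ(load moments about A) − R_B·L = 598.8 − 34.48×11 = 219.5 kip·ft.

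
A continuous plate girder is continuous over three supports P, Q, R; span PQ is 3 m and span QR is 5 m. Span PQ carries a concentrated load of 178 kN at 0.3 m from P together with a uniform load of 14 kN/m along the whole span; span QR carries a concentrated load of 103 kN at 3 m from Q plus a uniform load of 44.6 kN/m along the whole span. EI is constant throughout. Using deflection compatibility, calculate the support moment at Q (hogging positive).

M_Q = 157 kN·m

Release continuity at Q by inserting a hinge; the redundant is the internal moment M_Q. The primary structure is two simply-supported spans PQ and QR.
Rotations at Q on the released spans (each span's end-slope, ×1/EI):
  span PQ: point load 178 at a = 0.3: Pab(L + a)/(6LEI) = 26.43/EI
  span PQ: UDL 14: wL³/(24EI) = 15.75/EI
  span QR: point load 103 at a = 3: Pab(L + b)/(6LEI) = 144.2/EI
  span QR: UDL 44.6: wL³/(24EI) = 232.3/EI
  relative rotation θ_0 = (42.18 + 376.5)/EI = 418.7/EI
A unit hogging moment at Q produces rotation L₁/(3EI) + L₂/(3EI) = 2.667/EI.
Compatibility: M_Q·(L₁+L₂)/(3EI) = θ_0, giving M_Q = 157 kN·m (hogging).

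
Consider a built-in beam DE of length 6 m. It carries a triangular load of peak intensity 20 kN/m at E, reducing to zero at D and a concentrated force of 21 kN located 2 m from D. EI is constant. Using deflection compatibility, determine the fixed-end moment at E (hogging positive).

M_E = 45.33 kN·m

Take the two fixed-end moments M_D, M_E as redundants; the released structure is the simple span DE.
On the primary (simply-supported) span, the end slopes from the loading are:
  at D: triangular load, peak 20: 7w₀L³/(360EI) = 84/EI
  at E: triangular load, peak 20: w₀L³/(45EI) = 96/EI
  at D: point load 21 at a = 2: Pab(L + b)/(6LEI) = 46.67/EI
  at E: point load 21 at a = 2: Pab(L + a)/(6LEI) = 37.33/EI
  θ_D0 = 130.7/EI,  θ_E0 = 133.3/EI
Flexibility coefficients: a unit moment at one end gives L/(3EI) there and L/(6EI) at the far end, so f₁₁ = f₂₂ = 2/EI and f₁₂ = f₂₁ = 1/EI.
Compatibility — zero rotation at each built-in end:
  2 M_D + 1 M_E = 130.7
  1 M_D + 2 M_E = 133.3
Solving the pair gives M_D = 42.67 kN·m and M_E = 45.33 kN·m (hogging).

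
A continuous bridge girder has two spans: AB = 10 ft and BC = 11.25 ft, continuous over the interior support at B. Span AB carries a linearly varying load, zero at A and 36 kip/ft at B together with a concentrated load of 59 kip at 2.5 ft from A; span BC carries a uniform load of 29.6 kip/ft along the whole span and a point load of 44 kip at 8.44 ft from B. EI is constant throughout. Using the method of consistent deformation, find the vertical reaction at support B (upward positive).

Insert a hinge at B; M_B is the redundant, and each span becomes simply supported.
Rotations at B on the released spans (each span's end-slope, ×1/EI):
  span AB: triangular load, peak 36: w₀L³/(45EI) = 800/EI
  span AB: point load 59 at a = 2.5: Pab(L + a)/(6LEI) = 230.5/EI
  span BC: UDL 29.6: wL³/(24EI) = 1756/EI
  span BC: point load 44 at a = 8.44: Pab(L + b)/(6LEI) = 217.4/EI
  relative rotation θ_0 = (1030 + 1973)/EI = 3004/EI
A unit hogging moment at B produces rotation L₁/(3EI) + L₂/(3EI) = 7.083/EI.
Compatibility: M_B·(L₁+L₂)/(3EI) = θ_0, giving M_B = 424.1 kip·ft (hogging).
Span AB, ΣM about A with M_B applied at B: R_B^{AB}·10 = 1348 + 424.1, so R_B^{AB} = 177.2 kip and R_A = 239 − 177.2 = 61.84 kip.
Span BC, ΣM about C: R_B^{BC}·11.25 = 1997 + 424.1, so R_B^{BC} = 215.2 kip and R_C = 377 − 215.2 = 161.8 kip.
R_B = 177.2 + 215.2 = 392.3 kip.

R_B = 392.3 kip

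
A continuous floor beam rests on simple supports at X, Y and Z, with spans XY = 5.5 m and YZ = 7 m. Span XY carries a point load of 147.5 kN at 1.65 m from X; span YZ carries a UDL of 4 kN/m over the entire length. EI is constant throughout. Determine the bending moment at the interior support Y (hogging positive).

M_Y = 62.44 kN·m

Release continuity at Y by inserting a hinge; the redundant is the internal moment M_Y. The primary structure is two simply-supported spans XY and YZ.
Discontinuity in slope at Y on the released structure — sum the simple-span end rotations:
  span XY: point load 147.5 at a = 1.65: Pab(L + a)/(6LEI) = 203/EI
  span YZ: UDL 4: wL³/(24EI) = 57.17/EI
  relative rotation θ_0 = (203 + 57.17)/EI = 260.2/EI
A unit hogging moment at Y produces rotation L₁/(3EI) + L₂/(3EI) = 4.167/EI.
Compatibility: M_Y·(L₁+L₂)/(3EI) = θ_0, giving M_Y = 62.44 kN·m (hogging).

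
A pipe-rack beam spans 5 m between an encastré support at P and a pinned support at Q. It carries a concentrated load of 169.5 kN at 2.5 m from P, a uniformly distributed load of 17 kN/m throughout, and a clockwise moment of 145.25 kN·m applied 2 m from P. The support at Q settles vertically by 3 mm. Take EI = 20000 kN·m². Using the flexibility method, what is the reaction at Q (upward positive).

R_Q = 111.3 kN

Take the reaction at Q as the redundant and release it; the primary structure is a cantilever fixed at P.
Free-end deflection of the primary structure under the applied loading (downward +):
  point load 169.5 at a = 2.5: Pa²(3L − a)/(6EI) = 2207/EI
  UDL 17: wL⁴/(8EI) = 1328/EI
  clockwise couple 145.25 at a = 2: M₀a(2L − a)/(2EI) = 1162/EI
  δ_0 = 4697/EI
Tip deflection under a unit load at Q: L³/(3EI) = 41.67/EI.
With EI = 20000 kN·m²: δ_0 = 0.23486 m and δ_{QQ} = 0.002083 m/kN.
Compatibility — the beam at Q must follow the support down by 0.003 m: δ_0 − R_Q·δ_{QQ} = 0.003, so R_Q = (0.23486 − 0.003)/0.002083 = 111.3 kN.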